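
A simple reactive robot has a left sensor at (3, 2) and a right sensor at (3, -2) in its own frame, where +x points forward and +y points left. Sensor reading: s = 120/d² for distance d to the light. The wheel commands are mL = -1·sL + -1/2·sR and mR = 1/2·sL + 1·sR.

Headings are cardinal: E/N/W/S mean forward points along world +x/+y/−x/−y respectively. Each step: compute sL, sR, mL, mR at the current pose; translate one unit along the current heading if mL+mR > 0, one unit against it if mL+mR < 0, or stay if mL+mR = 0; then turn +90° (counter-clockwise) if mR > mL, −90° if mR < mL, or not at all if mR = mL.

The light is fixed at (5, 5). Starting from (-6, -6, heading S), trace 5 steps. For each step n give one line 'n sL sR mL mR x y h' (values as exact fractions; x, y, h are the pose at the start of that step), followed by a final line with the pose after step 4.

n=0: pose=(-6,-6,S); sL=120/277, sR=24/73; mL=-12084/20221, mR=11028/20221; mL+mR=-1056/20221 → advance -1; mR−mL=23112/20221 → turn +1·90°
n=1: pose=(-6,-5,E); sL=15/16, sR=15/26; mL=-255/208, mR=435/416; mL+mR=-75/416 → advance -1; mR−mL=945/416 → turn +1·90°
n=2: pose=(-7,-5,N); sL=24/49, sR=120/149; mL=-6516/7301, mR=7668/7301; mL+mR=1152/7301 → advance +1; mR−mL=14184/7301 → turn +1·90°
n=3: pose=(-7,-4,W); sL=60/173, sR=60/137; mL=-13410/23701, mR=14490/23701; mL+mR=1080/23701 → advance +1; mR−mL=27900/23701 → turn +1·90°
n=4: pose=(-8,-4,S); sL=24/53, sR=40/123; mL=-4012/6519, mR=3596/6519; mL+mR=-416/6519 → advance -1; mR−mL=2536/2173 → turn +1·90°

0 120/277 24/73 -12084/20221 11028/20221 -6 -6 S
1 15/16 15/26 -255/208 435/416 -6 -5 E
2 24/49 120/149 -6516/7301 7668/7301 -7 -5 N
3 60/173 60/137 -13410/23701 14490/23701 -7 -4 W
4 24/53 40/123 -4012/6519 3596/6519 -8 -4 S
final -8 -3 E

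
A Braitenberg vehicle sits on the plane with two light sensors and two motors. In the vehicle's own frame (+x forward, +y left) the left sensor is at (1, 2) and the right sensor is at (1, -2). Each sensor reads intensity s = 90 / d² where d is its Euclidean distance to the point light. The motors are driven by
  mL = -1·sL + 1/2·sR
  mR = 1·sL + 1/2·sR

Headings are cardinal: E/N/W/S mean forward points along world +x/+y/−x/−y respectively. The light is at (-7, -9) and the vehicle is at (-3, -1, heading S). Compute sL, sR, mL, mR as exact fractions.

left sensor world pos  = (-1, -2); dL² = 85
right sensor world pos = (-5, -2); dR² = 53
sL = 90/85 = 18/17
sR = 90/53 = 90/53
mL = -1·sL + 1/2·sR = -189/901
mR = 1·sL + 1/2·sR = 1719/901

18/17 90/53 -189/901 1719/901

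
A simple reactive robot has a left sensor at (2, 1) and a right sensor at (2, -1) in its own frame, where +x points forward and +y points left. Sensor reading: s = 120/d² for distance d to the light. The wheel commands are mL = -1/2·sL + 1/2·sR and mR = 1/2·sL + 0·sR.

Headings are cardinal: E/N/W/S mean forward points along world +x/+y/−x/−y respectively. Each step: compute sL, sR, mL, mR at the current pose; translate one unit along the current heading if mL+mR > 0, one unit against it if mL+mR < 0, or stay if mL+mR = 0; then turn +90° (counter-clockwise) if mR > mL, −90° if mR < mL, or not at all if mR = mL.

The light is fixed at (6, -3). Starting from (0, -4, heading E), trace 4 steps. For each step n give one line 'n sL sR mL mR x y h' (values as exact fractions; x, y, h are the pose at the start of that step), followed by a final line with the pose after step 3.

0 15/2 6 -3/4 15/4 0 -4 E
1 120/37 120/17 1200/629 60/37 1 -4 N
2 12 12 0 6 1 -3 E
3 120/29 120/13 960/377 60/29 2 -3 N
final 2 -2 E

n=0: pose=(0,-4,E); sL=15/2, sR=6; mL=-3/4, mR=15/4; mL+mR=3 → advance +1; mR−mL=9/2 → turn +1·90°
n=1: pose=(1,-4,N); sL=120/37, sR=120/17; mL=1200/629, mR=60/37; mL+mR=60/17 → advance +1; mR−mL=-180/629 → turn -1·90°
n=2: pose=(1,-3,E); sL=12, sR=12; mL=0, mR=6; mL+mR=6 → advance +1; mR−mL=6 → turn +1·90°
n=3: pose=(2,-3,N); sL=120/29, sR=120/13; mL=960/377, mR=60/29; mL+mR=60/13 → advance +1; mR−mL=-180/377 → turn -1·90°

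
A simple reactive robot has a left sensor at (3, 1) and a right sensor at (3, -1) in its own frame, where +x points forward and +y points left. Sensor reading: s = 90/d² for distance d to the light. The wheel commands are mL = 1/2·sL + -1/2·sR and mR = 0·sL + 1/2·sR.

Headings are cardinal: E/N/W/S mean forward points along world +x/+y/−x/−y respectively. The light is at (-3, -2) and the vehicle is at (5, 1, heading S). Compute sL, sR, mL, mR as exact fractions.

10/9 90/49 -160/441 45/49

left sensor world pos  = (6, -2); dL² = 81
right sensor world pos = (4, -2); dR² = 49
sL = 90/81 = 10/9
sR = 90/49 = 90/49
mL = 1/2·sL + -1/2·sR = -160/441
mR = 0·sL + 1/2·sR = 45/49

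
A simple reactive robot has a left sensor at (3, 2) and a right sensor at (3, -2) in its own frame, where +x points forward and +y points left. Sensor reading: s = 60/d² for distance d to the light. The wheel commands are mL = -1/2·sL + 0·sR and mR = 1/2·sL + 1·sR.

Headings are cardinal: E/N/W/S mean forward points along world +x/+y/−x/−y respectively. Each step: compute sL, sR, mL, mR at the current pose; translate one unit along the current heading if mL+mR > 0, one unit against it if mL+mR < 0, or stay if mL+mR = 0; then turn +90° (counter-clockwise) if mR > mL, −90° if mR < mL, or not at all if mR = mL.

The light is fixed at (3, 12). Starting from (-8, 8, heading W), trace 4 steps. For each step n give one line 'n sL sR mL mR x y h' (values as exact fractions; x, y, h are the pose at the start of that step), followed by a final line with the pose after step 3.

0 15/58 3/10 -15/116 249/580 -8 8 W
1 60/149 12/49 -30/149 3258/7301 -9 8 S
2 2/3 6/13 -1/3 31/39 -9 7 E
3 60/173 12/17 -30/173 2586/2941 -8 7 N
final -8 8 W

n=0: pose=(-8,8,W); sL=15/58, sR=3/10; mL=-15/116, mR=249/580; mL+mR=3/10 → advance +1; mR−mL=81/145 → turn +1·90°
n=1: pose=(-9,8,S); sL=60/149, sR=12/49; mL=-30/149, mR=3258/7301; mL+mR=12/49 → advance +1; mR−mL=4728/7301 → turn +1·90°
n=2: pose=(-9,7,E); sL=2/3, sR=6/13; mL=-1/3, mR=31/39; mL+mR=6/13 → advance +1; mR−mL=44/39 → turn +1·90°
n=3: pose=(-8,7,N); sL=60/173, sR=12/17; mL=-30/173, mR=2586/2941; mL+mR=12/17 → advance +1; mR−mL=3096/2941 → turn +1·90°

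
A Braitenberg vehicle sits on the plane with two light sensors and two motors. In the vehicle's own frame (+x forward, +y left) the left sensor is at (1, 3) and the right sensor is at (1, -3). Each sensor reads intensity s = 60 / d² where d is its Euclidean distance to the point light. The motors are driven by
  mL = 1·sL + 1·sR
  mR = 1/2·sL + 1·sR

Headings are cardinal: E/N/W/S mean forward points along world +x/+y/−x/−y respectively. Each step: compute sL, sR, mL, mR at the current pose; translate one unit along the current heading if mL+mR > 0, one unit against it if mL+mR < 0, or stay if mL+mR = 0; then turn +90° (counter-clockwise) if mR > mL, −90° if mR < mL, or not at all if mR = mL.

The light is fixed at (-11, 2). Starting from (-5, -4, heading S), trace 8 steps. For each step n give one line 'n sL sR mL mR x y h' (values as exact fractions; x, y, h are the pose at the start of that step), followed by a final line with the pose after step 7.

n=0: pose=(-5,-4,S); sL=6/13, sR=30/29; mL=564/377, mR=477/377; mL+mR=1041/377 → advance +1; mR−mL=-3/13 → turn -1·90°
n=1: pose=(-5,-5,W); sL=12/25, sR=60/41; mL=1992/1025, mR=1746/1025; mL+mR=3738/1025 → advance +1; mR−mL=-6/25 → turn -1·90°
n=2: pose=(-6,-5,N); sL=3/2, sR=3/5; mL=21/10, mR=27/20; mL+mR=69/20 → advance +1; mR−mL=-3/4 → turn -1·90°
n=3: pose=(-6,-4,E); sL=4/3, sR=20/39; mL=24/13, mR=46/39; mL+mR=118/39 → advance +1; mR−mL=-2/3 → turn -1·90°
n=4: pose=(-5,-4,S); sL=6/13, sR=30/29; mL=564/377, mR=477/377; mL+mR=1041/377 → advance +1; mR−mL=-3/13 → turn -1·90°
n=5: pose=(-5,-5,W); sL=12/25, sR=60/41; mL=1992/1025, mR=1746/1025; mL+mR=3738/1025 → advance +1; mR−mL=-6/25 → turn -1·90°
n=6: pose=(-6,-5,N); sL=3/2, sR=3/5; mL=21/10, mR=27/20; mL+mR=69/20 → advance +1; mR−mL=-3/4 → turn -1·90°
n=7: pose=(-6,-4,E); sL=4/3, sR=20/39; mL=24/13, mR=46/39; mL+mR=118/39 → advance +1; mR−mL=-2/3 → turn -1·90°

0 6/13 30/29 564/377 477/377 -5 -4 S
1 12/25 60/41 1992/1025 1746/1025 -5 -5 W
2 3/2 3/5 21/10 27/20 -6 -5 N
3 4/3 20/39 24/13 46/39 -6 -4 E
4 6/13 30/29 564/377 477/377 -5 -4 S
5 12/25 60/41 1992/1025 1746/1025 -5 -5 W
6 3/2 3/5 21/10 27/20 -6 -5 N
7 4/3 20/39 24/13 46/39 -6 -4 E
final -5 -4 S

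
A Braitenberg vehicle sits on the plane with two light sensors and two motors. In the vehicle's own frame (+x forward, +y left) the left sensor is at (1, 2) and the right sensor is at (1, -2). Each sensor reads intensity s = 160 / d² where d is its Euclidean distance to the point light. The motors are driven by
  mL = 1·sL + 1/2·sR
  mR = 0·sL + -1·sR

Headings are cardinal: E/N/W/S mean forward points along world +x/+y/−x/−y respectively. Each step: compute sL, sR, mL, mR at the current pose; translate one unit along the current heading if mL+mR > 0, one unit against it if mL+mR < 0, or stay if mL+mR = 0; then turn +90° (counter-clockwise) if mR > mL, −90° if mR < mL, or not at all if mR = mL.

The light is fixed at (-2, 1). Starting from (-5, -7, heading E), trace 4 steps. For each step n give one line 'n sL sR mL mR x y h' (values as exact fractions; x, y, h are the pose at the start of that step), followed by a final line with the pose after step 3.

n=0: pose=(-5,-7,E); sL=4, sR=20/13; mL=62/13, mR=-20/13; mL+mR=42/13 → advance +1; mR−mL=-82/13 → turn -1·90°
n=1: pose=(-4,-7,S); sL=160/81, sR=160/97; mL=22000/7857, mR=-160/97; mL+mR=9040/7857 → advance +1; mR−mL=-34960/7857 → turn -1·90°
n=2: pose=(-4,-8,W); sL=16/13, sR=80/29; mL=984/377, mR=-80/29; mL+mR=-56/377 → advance -1; mR−mL=-2024/377 → turn -1·90°
n=3: pose=(-3,-8,N); sL=160/73, sR=32/13; mL=3248/949, mR=-32/13; mL+mR=912/949 → advance +1; mR−mL=-5584/949 → turn -1·90°

0 4 20/13 62/13 -20/13 -5 -7 E
1 160/81 160/97 22000/7857 -160/97 -4 -7 S
2 16/13 80/29 984/377 -80/29 -4 -8 W
3 160/73 32/13 3248/949 -32/13 -3 -8 N
final -3 -7 E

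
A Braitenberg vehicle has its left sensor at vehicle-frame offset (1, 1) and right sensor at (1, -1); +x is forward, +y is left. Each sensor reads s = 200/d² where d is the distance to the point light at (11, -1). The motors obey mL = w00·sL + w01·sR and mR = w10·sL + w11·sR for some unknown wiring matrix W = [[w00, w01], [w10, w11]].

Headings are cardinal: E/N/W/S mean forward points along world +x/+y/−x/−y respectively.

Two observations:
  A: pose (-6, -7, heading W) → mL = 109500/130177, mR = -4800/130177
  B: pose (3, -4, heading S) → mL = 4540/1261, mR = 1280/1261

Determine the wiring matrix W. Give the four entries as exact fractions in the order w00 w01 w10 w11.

1/2 1 1 -1

obs A: pose=(-6,-7,W) → sL=200/373, sR=200/349, mL=109500/130177, mR=-4800/130177
obs B: pose=(3,-4,S) → sL=40/13, sR=200/97, mL=4540/1261, mR=1280/1261
sensor matrix S = [[200/373, 200/349], [40/13, 200/97]]; det S = -107968000/164153197
solve [mL_A; mL_B] = S·[w00; w01] and [mR_A; mR_B] = S·[w10; w11]:
  w00 = 1/2, w01 = 1, w10 = 1, w11 = -1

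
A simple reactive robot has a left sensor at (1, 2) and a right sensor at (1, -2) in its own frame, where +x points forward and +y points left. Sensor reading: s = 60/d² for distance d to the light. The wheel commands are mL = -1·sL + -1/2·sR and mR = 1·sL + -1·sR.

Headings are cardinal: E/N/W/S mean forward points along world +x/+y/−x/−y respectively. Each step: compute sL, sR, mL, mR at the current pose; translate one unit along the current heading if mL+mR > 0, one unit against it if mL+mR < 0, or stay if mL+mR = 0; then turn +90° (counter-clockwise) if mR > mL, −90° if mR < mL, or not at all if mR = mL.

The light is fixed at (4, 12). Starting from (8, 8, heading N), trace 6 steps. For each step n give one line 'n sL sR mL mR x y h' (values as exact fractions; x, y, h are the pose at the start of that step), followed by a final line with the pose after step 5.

0 60/13 4/3 -206/39 128/39 8 8 N
1 30/29 10/3 -235/87 -200/87 8 7 W
2 12/17 4/3 -70/51 -32/51 9 7 S
3 3/2 5/6 -23/12 2/3 9 8 E
4 60/13 4/3 -206/39 128/39 8 8 N
5 30/29 10/3 -235/87 -200/87 8 7 W
final 9 7 S

n=0: pose=(8,8,N); sL=60/13, sR=4/3; mL=-206/39, mR=128/39; mL+mR=-2 → advance -1; mR−mL=334/39 → turn +1·90°
n=1: pose=(8,7,W); sL=30/29, sR=10/3; mL=-235/87, mR=-200/87; mL+mR=-5 → advance -1; mR−mL=35/87 → turn +1·90°
n=2: pose=(9,7,S); sL=12/17, sR=4/3; mL=-70/51, mR=-32/51; mL+mR=-2 → advance -1; mR−mL=38/51 → turn +1·90°
n=3: pose=(9,8,E); sL=3/2, sR=5/6; mL=-23/12, mR=2/3; mL+mR=-5/4 → advance -1; mR−mL=31/12 → turn +1·90°
n=4: pose=(8,8,N); sL=60/13, sR=4/3; mL=-206/39, mR=128/39; mL+mR=-2 → advance -1; mR−mL=334/39 → turn +1·90°
n=5: pose=(8,7,W); sL=30/29, sR=10/3; mL=-235/87, mR=-200/87; mL+mR=-5 → advance -1; mR−mL=35/87 → turn +1·90°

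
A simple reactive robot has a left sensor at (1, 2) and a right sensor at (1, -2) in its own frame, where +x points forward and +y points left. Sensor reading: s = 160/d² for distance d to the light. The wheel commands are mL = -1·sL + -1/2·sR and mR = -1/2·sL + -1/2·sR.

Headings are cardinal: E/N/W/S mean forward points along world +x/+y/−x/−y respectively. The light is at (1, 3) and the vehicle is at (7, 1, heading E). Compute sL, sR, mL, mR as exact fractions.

left sensor world pos  = (8, 3); dL² = 49
right sensor world pos = (8, -1); dR² = 65
sL = 160/49 = 160/49
sR = 160/65 = 32/13
mL = -1·sL + -1/2·sR = -2864/637
mR = -1/2·sL + -1/2·sR = -1824/637

160/49 32/13 -2864/637 -1824/637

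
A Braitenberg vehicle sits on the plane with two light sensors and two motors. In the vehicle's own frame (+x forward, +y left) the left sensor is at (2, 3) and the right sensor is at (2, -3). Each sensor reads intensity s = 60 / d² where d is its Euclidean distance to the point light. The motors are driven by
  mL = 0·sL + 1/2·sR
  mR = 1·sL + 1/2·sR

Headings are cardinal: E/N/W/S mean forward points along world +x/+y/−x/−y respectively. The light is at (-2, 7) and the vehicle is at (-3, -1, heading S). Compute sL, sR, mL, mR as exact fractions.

left sensor world pos  = (0, -3); dL² = 104
right sensor world pos = (-6, -3); dR² = 116
sL = 60/104 = 15/26
sR = 60/116 = 15/29
mL = 0·sL + 1/2·sR = 15/58
mR = 1·sL + 1/2·sR = 315/377

15/26 15/29 15/58 315/377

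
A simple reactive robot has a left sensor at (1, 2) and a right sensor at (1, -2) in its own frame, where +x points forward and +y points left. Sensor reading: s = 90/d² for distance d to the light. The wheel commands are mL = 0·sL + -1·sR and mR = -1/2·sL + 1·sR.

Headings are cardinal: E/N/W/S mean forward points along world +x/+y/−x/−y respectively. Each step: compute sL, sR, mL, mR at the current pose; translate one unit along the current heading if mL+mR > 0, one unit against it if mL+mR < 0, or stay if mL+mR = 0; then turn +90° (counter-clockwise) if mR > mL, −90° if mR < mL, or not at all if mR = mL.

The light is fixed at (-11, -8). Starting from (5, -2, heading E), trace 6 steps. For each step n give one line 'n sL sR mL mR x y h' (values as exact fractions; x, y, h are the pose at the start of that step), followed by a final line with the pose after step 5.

0 90/353 18/61 -18/61 3609/21533 5 -2 E
1 45/109 45/169 -45/169 2205/36842 4 -2 N
2 18/41 18/49 -18/49 297/2009 4 -3 W
3 9/34 45/106 -45/106 1053/3604 5 -3 S
4 90/353 18/61 -18/61 3609/21533 5 -2 E
5 45/109 45/169 -45/169 2205/36842 4 -2 N
final 4 -3 W

n=0: pose=(5,-2,E); sL=90/353, sR=18/61; mL=-18/61, mR=3609/21533; mL+mR=-45/353 → advance -1; mR−mL=9963/21533 → turn +1·90°
n=1: pose=(4,-2,N); sL=45/109, sR=45/169; mL=-45/169, mR=2205/36842; mL+mR=-45/218 → advance -1; mR−mL=12015/36842 → turn +1·90°
n=2: pose=(4,-3,W); sL=18/41, sR=18/49; mL=-18/49, mR=297/2009; mL+mR=-9/41 → advance -1; mR−mL=1035/2009 → turn +1·90°
n=3: pose=(5,-3,S); sL=9/34, sR=45/106; mL=-45/106, mR=1053/3604; mL+mR=-9/68 → advance -1; mR−mL=2583/3604 → turn +1·90°
n=4: pose=(5,-2,E); sL=90/353, sR=18/61; mL=-18/61, mR=3609/21533; mL+mR=-45/353 → advance -1; mR−mL=9963/21533 → turn +1·90°
n=5: pose=(4,-2,N); sL=45/109, sR=45/169; mL=-45/169, mR=2205/36842; mL+mR=-45/218 → advance -1; mR−mL=12015/36842 → turn +1·90°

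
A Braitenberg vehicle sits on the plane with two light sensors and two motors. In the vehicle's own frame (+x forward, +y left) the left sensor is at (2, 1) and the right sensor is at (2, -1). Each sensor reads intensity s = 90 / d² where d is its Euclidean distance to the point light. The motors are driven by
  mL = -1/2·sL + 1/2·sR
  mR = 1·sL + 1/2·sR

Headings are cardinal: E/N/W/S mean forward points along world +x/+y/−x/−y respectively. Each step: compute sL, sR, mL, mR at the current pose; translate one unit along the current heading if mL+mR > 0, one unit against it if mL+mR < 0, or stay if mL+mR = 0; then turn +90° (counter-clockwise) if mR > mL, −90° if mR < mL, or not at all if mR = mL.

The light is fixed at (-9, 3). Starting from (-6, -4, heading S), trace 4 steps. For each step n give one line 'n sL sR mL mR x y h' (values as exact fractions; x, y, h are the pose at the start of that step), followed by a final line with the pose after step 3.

n=0: pose=(-6,-4,S); sL=90/97, sR=18/17; mL=108/1649, mR=2403/1649; mL+mR=2511/1649 → advance +1; mR−mL=135/97 → turn +1·90°
n=1: pose=(-6,-5,E); sL=45/37, sR=45/53; mL=-360/1961, mR=6435/3922; mL+mR=5715/3922 → advance +1; mR−mL=135/74 → turn +1·90°
n=2: pose=(-5,-5,N); sL=2, sR=90/61; mL=-16/61, mR=167/61; mL+mR=151/61 → advance +1; mR−mL=3 → turn +1·90°
n=3: pose=(-5,-4,W); sL=45/34, sR=9/4; mL=63/136, mR=333/136; mL+mR=99/34 → advance +1; mR−mL=135/68 → turn +1·90°

0 90/97 18/17 108/1649 2403/1649 -6 -4 S
1 45/37 45/53 -360/1961 6435/3922 -6 -5 E
2 2 90/61 -16/61 167/61 -5 -5 N
3 45/34 9/4 63/136 333/136 -5 -4 W
final -6 -4 S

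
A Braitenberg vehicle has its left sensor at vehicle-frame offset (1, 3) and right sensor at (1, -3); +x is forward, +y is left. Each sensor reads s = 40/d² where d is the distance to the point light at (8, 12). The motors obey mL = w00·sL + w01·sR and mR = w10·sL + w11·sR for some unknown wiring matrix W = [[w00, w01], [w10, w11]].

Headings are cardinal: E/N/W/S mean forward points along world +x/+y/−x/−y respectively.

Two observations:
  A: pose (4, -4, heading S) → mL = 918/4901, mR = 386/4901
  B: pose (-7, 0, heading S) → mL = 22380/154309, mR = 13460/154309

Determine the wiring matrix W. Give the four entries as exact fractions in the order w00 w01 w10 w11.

obs A: pose=(4,-4,S) → sL=4/29, sR=20/169, mL=918/4901, mR=386/4901
obs B: pose=(-7,0,S) → sL=40/313, sR=40/493, mL=22380/154309, mR=13460/154309
sensor matrix S = [[4/29, 20/169], [40/313, 40/493]]; det S = -2974080/756268409
solve [mL_A; mL_B] = S·[w00; w01] and [mR_A; mR_B] = S·[w10; w11]:
  w00 = 1/2, w01 = 1, w10 = 1, w11 = -1/2

1/2 1 1 -1/2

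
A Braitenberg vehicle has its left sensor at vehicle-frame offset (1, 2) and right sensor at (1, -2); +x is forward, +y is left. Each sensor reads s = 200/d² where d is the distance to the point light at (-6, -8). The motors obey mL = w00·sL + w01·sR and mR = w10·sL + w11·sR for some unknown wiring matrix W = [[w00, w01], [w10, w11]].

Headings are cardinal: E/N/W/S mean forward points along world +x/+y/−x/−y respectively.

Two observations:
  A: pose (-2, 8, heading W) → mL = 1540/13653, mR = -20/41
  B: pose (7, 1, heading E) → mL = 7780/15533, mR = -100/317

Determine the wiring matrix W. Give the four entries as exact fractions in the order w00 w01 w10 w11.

-1/2 1 -1/2 0

obs A: pose=(-2,8,W) → sL=40/41, sR=200/333, mL=1540/13653, mR=-20/41
obs B: pose=(7,1,E) → sL=200/317, sR=40/49, mL=7780/15533, mR=-100/317
sensor matrix S = [[40/41, 200/333], [200/317, 40/49]]; det S = 88537600/212072049
solve [mL_A; mL_B] = S·[w00; w01] and [mR_A; mR_B] = S·[w10; w11]:
  w00 = -1/2, w01 = 1, w10 = -1/2, w11 = 0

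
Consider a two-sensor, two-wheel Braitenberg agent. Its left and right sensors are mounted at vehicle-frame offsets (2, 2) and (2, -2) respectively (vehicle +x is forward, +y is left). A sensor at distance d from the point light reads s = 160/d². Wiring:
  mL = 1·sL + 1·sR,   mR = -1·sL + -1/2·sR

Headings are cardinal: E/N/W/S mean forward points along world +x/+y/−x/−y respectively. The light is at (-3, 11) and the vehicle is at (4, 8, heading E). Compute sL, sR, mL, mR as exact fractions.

left sensor world pos  = (6, 10); dL² = 82
right sensor world pos = (6, 6); dR² = 106
sL = 160/82 = 80/41
sR = 160/106 = 80/53
mL = 1·sL + 1·sR = 7520/2173
mR = -1·sL + -1/2·sR = -5880/2173

80/41 80/53 7520/2173 -5880/2173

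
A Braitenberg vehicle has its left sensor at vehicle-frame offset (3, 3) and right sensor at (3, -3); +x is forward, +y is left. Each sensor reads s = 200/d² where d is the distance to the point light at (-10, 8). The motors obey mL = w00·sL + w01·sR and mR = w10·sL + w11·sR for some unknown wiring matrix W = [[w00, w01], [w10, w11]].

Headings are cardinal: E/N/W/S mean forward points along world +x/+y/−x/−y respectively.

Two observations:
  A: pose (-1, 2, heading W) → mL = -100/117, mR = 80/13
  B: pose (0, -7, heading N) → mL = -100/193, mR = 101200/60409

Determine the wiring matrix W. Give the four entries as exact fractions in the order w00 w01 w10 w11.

-1/2 0 1 1

obs A: pose=(-1,2,W) → sL=200/117, sR=40/9, mL=-100/117, mR=80/13
obs B: pose=(0,-7,N) → sL=200/193, sR=200/313, mL=-100/193, mR=101200/60409
sensor matrix S = [[200/117, 40/9], [200/193, 200/313]]; det S = -24832000/7067853
solve [mL_A; mL_B] = S·[w00; w01] and [mR_A; mR_B] = S·[w10; w11]:
  w00 = -1/2, w01 = 0, w10 = 1, w11 = 1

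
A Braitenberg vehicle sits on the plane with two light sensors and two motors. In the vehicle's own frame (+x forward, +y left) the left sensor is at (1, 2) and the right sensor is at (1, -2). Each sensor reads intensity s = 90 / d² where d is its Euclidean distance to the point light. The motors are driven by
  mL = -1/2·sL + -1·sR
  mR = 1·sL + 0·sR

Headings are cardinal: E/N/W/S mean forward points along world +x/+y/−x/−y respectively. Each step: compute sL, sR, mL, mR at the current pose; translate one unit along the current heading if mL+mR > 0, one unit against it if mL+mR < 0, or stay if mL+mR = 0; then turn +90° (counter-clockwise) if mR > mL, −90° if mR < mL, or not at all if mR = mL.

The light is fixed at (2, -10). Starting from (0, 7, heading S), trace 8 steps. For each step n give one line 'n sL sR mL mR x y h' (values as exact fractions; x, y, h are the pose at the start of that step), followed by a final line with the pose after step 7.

n=0: pose=(0,7,S); sL=45/128, sR=45/136; mL=-2205/4352, mR=45/128; mL+mR=-675/4352 → advance -1; mR−mL=3735/4352 → turn +1·90°
n=1: pose=(0,8,E); sL=90/401, sR=90/257; mL=-47655/103057, mR=90/401; mL+mR=-24525/103057 → advance -1; mR−mL=70785/103057 → turn +1·90°
n=2: pose=(-1,8,N); sL=45/193, sR=45/181; mL=-25515/69866, mR=45/193; mL+mR=-9225/69866 → advance -1; mR−mL=41805/69866 → turn +1·90°
n=3: pose=(-1,7,W); sL=90/241, sR=90/377; mL=-38655/90857, mR=90/241; mL+mR=-4725/90857 → advance -1; mR−mL=72585/90857 → turn +1·90°
n=4: pose=(0,7,S); sL=45/128, sR=45/136; mL=-2205/4352, mR=45/128; mL+mR=-675/4352 → advance -1; mR−mL=3735/4352 → turn +1·90°
n=5: pose=(0,8,E); sL=90/401, sR=90/257; mL=-47655/103057, mR=90/401; mL+mR=-24525/103057 → advance -1; mR−mL=70785/103057 → turn +1·90°
n=6: pose=(-1,8,N); sL=45/193, sR=45/181; mL=-25515/69866, mR=45/193; mL+mR=-9225/69866 → advance -1; mR−mL=41805/69866 → turn +1·90°
n=7: pose=(-1,7,W); sL=90/241, sR=90/377; mL=-38655/90857, mR=90/241; mL+mR=-4725/90857 → advance -1; mR−mL=72585/90857 → turn +1·90°

0 45/128 45/136 -2205/4352 45/128 0 7 S
1 90/401 90/257 -47655/103057 90/401 0 8 E
2 45/193 45/181 -25515/69866 45/193 -1 8 N
3 90/241 90/377 -38655/90857 90/241 -1 7 W
4 45/128 45/136 -2205/4352 45/128 0 7 S
5 90/401 90/257 -47655/103057 90/401 0 8 E
6 45/193 45/181 -25515/69866 45/193 -1 8 N
7 90/241 90/377 -38655/90857 90/241 -1 7 W
final 0 7 S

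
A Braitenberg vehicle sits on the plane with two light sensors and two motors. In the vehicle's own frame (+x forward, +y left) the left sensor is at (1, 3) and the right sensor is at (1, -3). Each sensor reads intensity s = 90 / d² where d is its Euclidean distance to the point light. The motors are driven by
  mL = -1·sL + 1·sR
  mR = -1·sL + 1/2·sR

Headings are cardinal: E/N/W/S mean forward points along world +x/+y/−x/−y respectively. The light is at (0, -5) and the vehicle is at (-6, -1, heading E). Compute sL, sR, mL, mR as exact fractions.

left sensor world pos  = (-5, 2); dL² = 74
right sensor world pos = (-5, -4); dR² = 26
sL = 90/74 = 45/37
sR = 90/26 = 45/13
mL = -1·sL + 1·sR = 1080/481
mR = -1·sL + 1/2·sR = 495/962

45/37 45/13 1080/481 495/962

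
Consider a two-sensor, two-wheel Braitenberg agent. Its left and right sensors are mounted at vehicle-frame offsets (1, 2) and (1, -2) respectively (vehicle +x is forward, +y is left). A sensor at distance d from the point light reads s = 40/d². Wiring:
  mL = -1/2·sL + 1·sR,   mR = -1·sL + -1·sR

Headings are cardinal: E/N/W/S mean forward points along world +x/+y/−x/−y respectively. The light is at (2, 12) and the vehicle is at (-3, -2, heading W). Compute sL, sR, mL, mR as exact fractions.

left sensor world pos  = (-4, -4); dL² = 292
right sensor world pos = (-4, 0); dR² = 180
sL = 40/292 = 10/73
sR = 40/180 = 2/9
mL = -1/2·sL + 1·sR = 101/657
mR = -1·sL + -1·sR = -236/657

10/73 2/9 101/657 -236/657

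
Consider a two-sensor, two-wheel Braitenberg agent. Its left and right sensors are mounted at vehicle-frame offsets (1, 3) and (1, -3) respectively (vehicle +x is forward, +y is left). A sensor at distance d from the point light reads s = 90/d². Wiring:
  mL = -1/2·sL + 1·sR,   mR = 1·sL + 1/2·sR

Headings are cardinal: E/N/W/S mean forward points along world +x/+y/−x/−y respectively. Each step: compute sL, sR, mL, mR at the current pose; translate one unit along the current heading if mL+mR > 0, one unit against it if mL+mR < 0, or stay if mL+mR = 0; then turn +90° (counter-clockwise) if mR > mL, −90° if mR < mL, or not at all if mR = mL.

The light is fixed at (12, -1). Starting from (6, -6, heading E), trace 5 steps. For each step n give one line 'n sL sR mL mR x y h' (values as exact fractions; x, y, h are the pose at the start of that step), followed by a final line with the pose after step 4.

n=0: pose=(6,-6,E); sL=90/29, sR=90/89; mL=-1395/2581, mR=9315/2581; mL+mR=7920/2581 → advance +1; mR−mL=10710/2581 → turn +1·90°
n=1: pose=(7,-6,N); sL=9/8, sR=9/2; mL=63/16, mR=27/8; mL+mR=117/16 → advance +1; mR−mL=-9/16 → turn -1·90°
n=2: pose=(7,-5,E); sL=90/17, sR=18/13; mL=-279/221, mR=1323/221; mL+mR=1044/221 → advance +1; mR−mL=1602/221 → turn +1·90°
n=3: pose=(8,-5,N); sL=45/29, sR=9; mL=477/58, mR=351/58; mL+mR=414/29 → advance +1; mR−mL=-63/29 → turn -1·90°
n=4: pose=(8,-4,E); sL=10, sR=2; mL=-3, mR=11; mL+mR=8 → advance +1; mR−mL=14 → turn +1·90°

0 90/29 90/89 -1395/2581 9315/2581 6 -6 E
1 9/8 9/2 63/16 27/8 7 -6 N
2 90/17 18/13 -279/221 1323/221 7 -5 E
3 45/29 9 477/58 351/58 8 -5 N
4 10 2 -3 11 8 -4 E
final 9 -4 N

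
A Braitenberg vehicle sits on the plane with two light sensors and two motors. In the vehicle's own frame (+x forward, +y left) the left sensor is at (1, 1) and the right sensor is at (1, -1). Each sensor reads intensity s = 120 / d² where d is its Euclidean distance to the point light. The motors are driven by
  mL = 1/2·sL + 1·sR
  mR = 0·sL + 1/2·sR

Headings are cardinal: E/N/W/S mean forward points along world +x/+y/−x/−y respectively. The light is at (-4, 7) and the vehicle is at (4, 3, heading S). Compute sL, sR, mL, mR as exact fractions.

left sensor world pos  = (5, 2); dL² = 106
right sensor world pos = (3, 2); dR² = 74
sL = 120/106 = 60/53
sR = 120/74 = 60/37
mL = 1/2·sL + 1·sR = 4290/1961
mR = 0·sL + 1/2·sR = 30/37

60/53 60/37 4290/1961 30/37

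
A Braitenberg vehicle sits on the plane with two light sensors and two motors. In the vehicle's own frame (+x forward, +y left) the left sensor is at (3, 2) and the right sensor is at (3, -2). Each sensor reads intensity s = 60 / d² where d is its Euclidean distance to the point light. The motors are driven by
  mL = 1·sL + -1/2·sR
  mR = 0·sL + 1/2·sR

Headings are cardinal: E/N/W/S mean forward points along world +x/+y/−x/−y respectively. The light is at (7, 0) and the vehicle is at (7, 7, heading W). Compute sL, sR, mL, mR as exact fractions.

left sensor world pos  = (4, 5); dL² = 34
right sensor world pos = (4, 9); dR² = 90
sL = 60/34 = 30/17
sR = 60/90 = 2/3
mL = 1·sL + -1/2·sR = 73/51
mR = 0·sL + 1/2·sR = 1/3

30/17 2/3 73/51 1/3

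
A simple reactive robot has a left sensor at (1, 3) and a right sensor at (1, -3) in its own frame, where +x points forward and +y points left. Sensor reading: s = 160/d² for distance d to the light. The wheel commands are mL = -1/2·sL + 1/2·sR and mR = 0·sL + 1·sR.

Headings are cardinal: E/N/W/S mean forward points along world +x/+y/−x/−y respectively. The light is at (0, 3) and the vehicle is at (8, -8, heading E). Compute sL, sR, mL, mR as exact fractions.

32/29 160/277 -2112/8033 160/277

left sensor world pos  = (9, -5); dL² = 145
right sensor world pos = (9, -11); dR² = 277
sL = 160/145 = 32/29
sR = 160/277 = 160/277
mL = -1/2·sL + 1/2·sR = -2112/8033
mR = 0·sL + 1·sR = 160/277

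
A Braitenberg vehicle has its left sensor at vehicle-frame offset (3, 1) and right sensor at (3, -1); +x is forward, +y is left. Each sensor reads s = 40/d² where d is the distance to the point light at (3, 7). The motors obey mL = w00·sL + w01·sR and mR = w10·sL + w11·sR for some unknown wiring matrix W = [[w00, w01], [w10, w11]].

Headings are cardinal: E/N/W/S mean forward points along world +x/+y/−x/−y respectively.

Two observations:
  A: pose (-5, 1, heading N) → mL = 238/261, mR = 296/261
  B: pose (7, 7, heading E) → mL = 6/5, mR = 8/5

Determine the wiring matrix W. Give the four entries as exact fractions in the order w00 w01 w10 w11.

obs A: pose=(-5,1,N) → sL=4/9, sR=20/29, mL=238/261, mR=296/261
obs B: pose=(7,7,E) → sL=4/5, sR=4/5, mL=6/5, mR=8/5
sensor matrix S = [[4/9, 20/29], [4/5, 4/5]]; det S = -256/1305
solve [mL_A; mL_B] = S·[w00; w01] and [mR_A; mR_B] = S·[w10; w11]:
  w00 = 1/2, w01 = 1, w10 = 1, w11 = 1

1/2 1 1 1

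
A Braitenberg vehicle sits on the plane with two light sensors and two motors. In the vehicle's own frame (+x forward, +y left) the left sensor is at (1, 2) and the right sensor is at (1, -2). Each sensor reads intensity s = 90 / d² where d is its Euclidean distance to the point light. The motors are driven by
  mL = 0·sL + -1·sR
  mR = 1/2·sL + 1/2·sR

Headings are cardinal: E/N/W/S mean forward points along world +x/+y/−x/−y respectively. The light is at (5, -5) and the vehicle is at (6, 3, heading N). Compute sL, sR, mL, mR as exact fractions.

left sensor world pos  = (4, 4); dL² = 82
right sensor world pos = (8, 4); dR² = 90
sL = 90/82 = 45/41
sR = 90/90 = 1
mL = 0·sL + -1·sR = -1
mR = 1/2·sL + 1/2·sR = 43/41

45/41 1 -1 43/41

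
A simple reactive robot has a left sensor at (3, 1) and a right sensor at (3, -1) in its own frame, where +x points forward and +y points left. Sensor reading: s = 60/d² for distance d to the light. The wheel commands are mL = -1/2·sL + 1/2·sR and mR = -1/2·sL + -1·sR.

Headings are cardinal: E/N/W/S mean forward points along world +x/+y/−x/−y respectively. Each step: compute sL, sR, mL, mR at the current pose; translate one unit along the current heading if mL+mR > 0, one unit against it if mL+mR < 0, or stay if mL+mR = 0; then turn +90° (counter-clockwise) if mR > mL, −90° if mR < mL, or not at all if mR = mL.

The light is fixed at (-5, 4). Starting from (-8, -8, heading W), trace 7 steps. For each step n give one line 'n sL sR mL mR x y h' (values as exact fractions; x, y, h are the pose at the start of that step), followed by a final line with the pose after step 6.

n=0: pose=(-8,-8,W); sL=12/41, sR=60/157; mL=288/6437, mR=-3402/6437; mL+mR=-3114/6437 → advance -1; mR−mL=-90/157 → turn -1·90°
n=1: pose=(-7,-8,N); sL=2/3, sR=30/41; mL=4/123, mR=-131/123; mL+mR=-127/123 → advance -1; mR−mL=-45/41 → turn -1·90°
n=2: pose=(-7,-9,E); sL=12/29, sR=60/197; mL=-312/5713, mR=-2922/5713; mL+mR=-3234/5713 → advance -1; mR−mL=-90/197 → turn -1·90°
n=3: pose=(-8,-9,S); sL=3/13, sR=15/68; mL=-9/1768, mR=-297/884; mL+mR=-603/1768 → advance -1; mR−mL=-45/136 → turn -1·90°
n=4: pose=(-8,-8,W); sL=12/41, sR=60/157; mL=288/6437, mR=-3402/6437; mL+mR=-3114/6437 → advance -1; mR−mL=-90/157 → turn -1·90°
n=5: pose=(-7,-8,N); sL=2/3, sR=30/41; mL=4/123, mR=-131/123; mL+mR=-127/123 → advance -1; mR−mL=-45/41 → turn -1·90°
n=6: pose=(-7,-9,E); sL=12/29, sR=60/197; mL=-312/5713, mR=-2922/5713; mL+mR=-3234/5713 → advance -1; mR−mL=-90/197 → turn -1·90°

0 12/41 60/157 288/6437 -3402/6437 -8 -8 W
1 2/3 30/41 4/123 -131/123 -7 -8 N
2 12/29 60/197 -312/5713 -2922/5713 -7 -9 E
3 3/13 15/68 -9/1768 -297/884 -8 -9 S
4 12/41 60/157 288/6437 -3402/6437 -8 -8 W
5 2/3 30/41 4/123 -131/123 -7 -8 N
6 12/29 60/197 -312/5713 -2922/5713 -7 -9 E
final -8 -9 S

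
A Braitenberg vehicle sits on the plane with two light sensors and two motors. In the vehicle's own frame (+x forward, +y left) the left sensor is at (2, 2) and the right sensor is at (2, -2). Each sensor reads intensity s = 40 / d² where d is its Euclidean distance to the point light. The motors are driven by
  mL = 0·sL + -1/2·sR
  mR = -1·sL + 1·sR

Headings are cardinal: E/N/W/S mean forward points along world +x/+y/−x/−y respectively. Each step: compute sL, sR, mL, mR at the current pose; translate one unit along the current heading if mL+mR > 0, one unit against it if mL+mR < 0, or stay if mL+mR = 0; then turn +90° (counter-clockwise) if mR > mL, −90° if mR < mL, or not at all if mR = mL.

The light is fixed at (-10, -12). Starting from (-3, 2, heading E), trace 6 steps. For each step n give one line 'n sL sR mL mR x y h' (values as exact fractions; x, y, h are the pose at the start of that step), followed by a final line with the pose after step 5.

n=0: pose=(-3,2,E); sL=40/337, sR=8/45; mL=-4/45, mR=896/15165; mL+mR=-452/15165 → advance -1; mR−mL=748/5055 → turn +1·90°
n=1: pose=(-4,2,N); sL=5/34, sR=1/8; mL=-1/16, mR=-3/136; mL+mR=-23/272 → advance -1; mR−mL=11/272 → turn +1·90°
n=2: pose=(-4,1,W); sL=40/137, sR=40/241; mL=-20/241, mR=-4160/33017; mL+mR=-6900/33017 → advance -1; mR−mL=-1420/33017 → turn -1·90°
n=3: pose=(-3,1,N); sL=4/25, sR=20/153; mL=-10/153, mR=-112/3825; mL+mR=-362/3825 → advance -1; mR−mL=46/1275 → turn +1·90°
n=4: pose=(-3,0,W); sL=8/25, sR=40/221; mL=-20/221, mR=-768/5525; mL+mR=-1268/5525 → advance -1; mR−mL=-268/5525 → turn -1·90°
n=5: pose=(-2,0,N); sL=5/29, sR=5/37; mL=-5/74, mR=-40/1073; mL+mR=-225/2146 → advance -1; mR−mL=65/2146 → turn +1·90°

0 40/337 8/45 -4/45 896/15165 -3 2 E
1 5/34 1/8 -1/16 -3/136 -4 2 N
2 40/137 40/241 -20/241 -4160/33017 -4 1 W
3 4/25 20/153 -10/153 -112/3825 -3 1 N
4 8/25 40/221 -20/221 -768/5525 -3 0 W
5 5/29 5/37 -5/74 -40/1073 -2 0 N
final -2 -1 W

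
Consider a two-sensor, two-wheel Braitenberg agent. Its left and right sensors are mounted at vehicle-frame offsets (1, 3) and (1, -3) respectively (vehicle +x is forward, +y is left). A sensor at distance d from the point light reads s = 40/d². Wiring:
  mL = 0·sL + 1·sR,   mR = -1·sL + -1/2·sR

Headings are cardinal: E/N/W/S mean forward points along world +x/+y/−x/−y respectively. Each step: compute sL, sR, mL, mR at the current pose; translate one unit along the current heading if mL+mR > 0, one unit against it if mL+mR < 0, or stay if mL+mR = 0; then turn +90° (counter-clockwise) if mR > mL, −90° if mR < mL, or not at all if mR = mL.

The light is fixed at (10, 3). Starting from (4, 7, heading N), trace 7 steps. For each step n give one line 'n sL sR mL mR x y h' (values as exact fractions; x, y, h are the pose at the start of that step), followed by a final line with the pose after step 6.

n=0: pose=(4,7,N); sL=20/53, sR=20/17; mL=20/17, mR=-870/901; mL+mR=190/901 → advance +1; mR−mL=-1930/901 → turn -1·90°
n=1: pose=(4,8,E); sL=40/89, sR=40/29; mL=40/29, mR=-2940/2581; mL+mR=620/2581 → advance +1; mR−mL=-6500/2581 → turn -1·90°
n=2: pose=(5,8,S); sL=2, sR=1/2; mL=1/2, mR=-9/4; mL+mR=-7/4 → advance -1; mR−mL=-11/4 → turn -1·90°
n=3: pose=(5,9,W); sL=8/9, sR=40/117; mL=40/117, mR=-124/117; mL+mR=-28/39 → advance -1; mR−mL=-164/117 → turn -1·90°
n=4: pose=(6,9,N); sL=20/49, sR=4/5; mL=4/5, mR=-198/245; mL+mR=-2/245 → advance -1; mR−mL=-394/245 → turn -1·90°
n=5: pose=(6,8,E); sL=40/73, sR=40/13; mL=40/13, mR=-1980/949; mL+mR=940/949 → advance +1; mR−mL=-4900/949 → turn -1·90°
n=6: pose=(7,8,S); sL=5/2, sR=10/13; mL=10/13, mR=-75/26; mL+mR=-55/26 → advance -1; mR−mL=-95/26 → turn -1·90°

0 20/53 20/17 20/17 -870/901 4 7 N
1 40/89 40/29 40/29 -2940/2581 4 8 E
2 2 1/2 1/2 -9/4 5 8 S
3 8/9 40/117 40/117 -124/117 5 9 W
4 20/49 4/5 4/5 -198/245 6 9 N
5 40/73 40/13 40/13 -1980/949 6 8 E
6 5/2 10/13 10/13 -75/26 7 8 S
final 7 9 W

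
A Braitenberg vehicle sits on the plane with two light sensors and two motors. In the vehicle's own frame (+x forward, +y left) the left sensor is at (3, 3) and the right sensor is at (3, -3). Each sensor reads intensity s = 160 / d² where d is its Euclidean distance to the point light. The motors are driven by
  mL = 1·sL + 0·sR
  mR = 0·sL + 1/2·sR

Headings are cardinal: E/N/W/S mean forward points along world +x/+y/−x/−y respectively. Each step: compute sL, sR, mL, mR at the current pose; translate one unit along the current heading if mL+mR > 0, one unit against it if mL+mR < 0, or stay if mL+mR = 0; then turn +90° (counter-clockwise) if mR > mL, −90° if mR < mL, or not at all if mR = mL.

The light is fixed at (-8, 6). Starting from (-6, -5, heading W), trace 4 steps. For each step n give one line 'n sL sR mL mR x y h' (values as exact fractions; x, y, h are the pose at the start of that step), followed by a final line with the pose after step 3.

n=0: pose=(-6,-5,W); sL=160/197, sR=32/13; mL=160/197, mR=16/13; mL+mR=5232/2561 → advance +1; mR−mL=1072/2561 → turn +1·90°
n=1: pose=(-7,-5,S); sL=40/53, sR=4/5; mL=40/53, mR=2/5; mL+mR=306/265 → advance +1; mR−mL=-94/265 → turn -1·90°
n=2: pose=(-7,-6,W); sL=160/229, sR=32/17; mL=160/229, mR=16/17; mL+mR=6384/3893 → advance +1; mR−mL=944/3893 → turn +1·90°
n=3: pose=(-8,-6,S); sL=80/117, sR=80/117; mL=80/117, mR=40/117; mL+mR=40/39 → advance +1; mR−mL=-40/117 → turn -1·90°

0 160/197 32/13 160/197 16/13 -6 -5 W
1 40/53 4/5 40/53 2/5 -7 -5 S
2 160/229 32/17 160/229 16/17 -7 -6 W
3 80/117 80/117 80/117 40/117 -8 -6 S
final -8 -7 W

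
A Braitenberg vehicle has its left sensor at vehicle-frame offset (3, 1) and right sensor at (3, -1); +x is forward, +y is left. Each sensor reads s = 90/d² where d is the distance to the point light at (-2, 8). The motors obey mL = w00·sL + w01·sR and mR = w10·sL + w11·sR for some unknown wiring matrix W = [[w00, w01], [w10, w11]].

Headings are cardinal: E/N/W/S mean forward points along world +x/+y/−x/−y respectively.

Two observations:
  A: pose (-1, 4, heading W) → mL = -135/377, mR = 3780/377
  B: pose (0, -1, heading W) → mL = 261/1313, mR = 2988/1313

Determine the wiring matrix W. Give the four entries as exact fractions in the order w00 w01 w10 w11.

obs A: pose=(-1,4,W) → sL=90/29, sR=90/13, mL=-135/377, mR=3780/377
obs B: pose=(0,-1,W) → sL=90/101, sR=18/13, mL=261/1313, mR=2988/1313
sensor matrix S = [[90/29, 90/13], [90/101, 18/13]]; det S = -71280/38077
solve [mL_A; mL_B] = S·[w00; w01] and [mR_A; mR_B] = S·[w10; w11]:
  w00 = 1, w01 = -1/2, w10 = 1, w11 = 1

1 -1/2 1 1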